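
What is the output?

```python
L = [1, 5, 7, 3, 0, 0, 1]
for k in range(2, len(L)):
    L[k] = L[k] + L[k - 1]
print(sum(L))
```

k=2: L[2] = 7+5 = 12 → [1, 5, 12, 3, 0, 0, 1]
k=3: L[3] = 3+12 = 15 → [1, 5, 12, 15, 0, 0, 1]
k=4: L[4] = 0+15 = 15 → [1, 5, 12, 15, 15, 0, 1]
k=5: L[5] = 0+15 = 15 → [1, 5, 12, 15, 15, 15, 1]
k=6: L[6] = 1+15 = 16 → [1, 5, 12, 15, 15, 15, 16]
sum = 79

79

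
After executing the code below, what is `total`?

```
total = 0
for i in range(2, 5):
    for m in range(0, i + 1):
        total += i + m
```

57

i=2,m=0: total = 0+2 = 2
i=2,m=1: total = 2+3 = 5
i=2,m=2: total = 5+4 = 9
i=3,m=0: total = 9+3 = 12
i=3,m=1: total = 12+4 = 16
i=3,m=2: total = 16+5 = 21
i=3,m=3: total = 21+6 = 27
i=4,m=0: total = 27+4 = 31
i=4,m=1: total = 31+5 = 36
i=4,m=2: total = 36+6 = 42
i=4,m=3: total = 42+7 = 49
i=4,m=4: total = 49+8 = 57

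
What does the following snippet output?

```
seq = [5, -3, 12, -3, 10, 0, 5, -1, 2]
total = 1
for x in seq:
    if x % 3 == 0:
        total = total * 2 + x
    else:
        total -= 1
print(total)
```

13

x=5: not %3==0, total = 1-1 = 0
x=-3: %3==0, total = 0*2+(-3) = -3
x=12: %3==0, total = (-3)*2+12 = 6
x=-3: %3==0, total = 6*2+(-3) = 9
x=10: not %3==0, total = 9-1 = 8
x=0: %3==0, total = 8*2+0 = 16
x=5: not %3==0, total = 16-1 = 15
x=-1: not %3==0, total = 15-1 = 14
x=2: not %3==0, total = 14-1 = 13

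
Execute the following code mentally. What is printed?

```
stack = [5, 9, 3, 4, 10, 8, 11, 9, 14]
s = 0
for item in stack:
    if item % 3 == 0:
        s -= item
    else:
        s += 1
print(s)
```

-15

item=5: not %3==0, s = 0+1 = 1
item=9: %3==0, s = 1-9 = -8
item=3: %3==0, s = (-8)-3 = -11
item=4: not %3==0, s = (-11)+1 = -10
item=10: not %3==0, s = (-10)+1 = -9
item=8: not %3==0, s = (-9)+1 = -8
item=11: not %3==0, s = (-8)+1 = -7
item=9: %3==0, s = (-7)-9 = -16
item=14: not %3==0, s = (-16)+1 = -15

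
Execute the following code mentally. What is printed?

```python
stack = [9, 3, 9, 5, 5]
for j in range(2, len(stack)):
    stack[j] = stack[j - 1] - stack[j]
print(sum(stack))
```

j=2: stack[2] = 3-9 = -6 → [9, 3, -6, 5, 5]
j=3: stack[3] = (-6)-5 = -11 → [9, 3, -6, -11, 5]
j=4: stack[4] = (-11)-5 = -16 → [9, 3, -6, -11, -16]
sum = -21

-21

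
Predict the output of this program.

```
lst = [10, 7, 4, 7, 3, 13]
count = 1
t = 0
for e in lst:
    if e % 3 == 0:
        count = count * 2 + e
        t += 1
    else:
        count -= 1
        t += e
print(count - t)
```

-46

e=10: not %3==0, count = 1-1 = 0; t=10
e=7: not %3==0, count = 0-1 = -1; t=17
e=4: not %3==0, count = (-1)-1 = -2; t=21
e=7: not %3==0, count = (-2)-1 = -3; t=28
e=3: %3==0, count = (-3)*2+3 = -3; t=29
e=13: not %3==0, count = (-3)-1 = -4; t=42
count-t = (-4)-42 = -46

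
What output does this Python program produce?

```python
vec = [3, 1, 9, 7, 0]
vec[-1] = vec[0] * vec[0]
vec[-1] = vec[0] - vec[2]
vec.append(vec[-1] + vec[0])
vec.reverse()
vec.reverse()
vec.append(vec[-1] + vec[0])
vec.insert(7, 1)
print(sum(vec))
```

vec[-1] = vec[0]*vec[0] = 3*3 = 9 → [3, 1, 9, 7, 9]
vec[-1] = vec[0]-vec[2] = 3-9 = -6 → [3, 1, 9, 7, -6]
append vec[-1]+vec[0] = (-6)+3 = -3 → [3, 1, 9, 7, -6, -3]
reverse → [-3, -6, 7, 9, 1, 3]
reverse → [3, 1, 9, 7, -6, -3]
append vec[-1]+vec[0] = (-3)+3 = 0 → [3, 1, 9, 7, -6, -3, 0]
insert 1 at 7 → [3, 1, 9, 7, -6, -3, 0, 1]
sum = 12

12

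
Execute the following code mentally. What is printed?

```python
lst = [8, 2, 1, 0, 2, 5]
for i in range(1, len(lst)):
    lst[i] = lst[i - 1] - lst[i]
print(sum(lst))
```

25

i=1: lst[1] = 8-2 = 6 → [8, 6, 1, 0, 2, 5]
i=2: lst[2] = 6-1 = 5 → [8, 6, 5, 0, 2, 5]
i=3: lst[3] = 5-0 = 5 → [8, 6, 5, 5, 2, 5]
i=4: lst[4] = 5-2 = 3 → [8, 6, 5, 5, 3, 5]
i=5: lst[5] = 3-5 = -2 → [8, 6, 5, 5, 3, -2]
sum = 25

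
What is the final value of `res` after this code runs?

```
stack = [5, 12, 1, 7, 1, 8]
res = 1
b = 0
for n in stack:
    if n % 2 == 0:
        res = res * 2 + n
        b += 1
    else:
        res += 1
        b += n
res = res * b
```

736

n=5: not even, res = 1+1 = 2; b=5
n=12: even, res = 2*2+12 = 16; b=6
n=1: not even, res = 16+1 = 17; b=7
n=7: not even, res = 17+1 = 18; b=14
n=1: not even, res = 18+1 = 19; b=15
n=8: even, res = 19*2+8 = 46; b=16
res*b = 46*16 = 736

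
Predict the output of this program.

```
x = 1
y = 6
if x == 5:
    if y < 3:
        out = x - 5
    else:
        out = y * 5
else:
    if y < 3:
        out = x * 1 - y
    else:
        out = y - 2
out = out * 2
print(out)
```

8

x=1, y=6
x == 5 is False; y < 3 is False
→ out = y - 2 = 4
out = 4*2 = 8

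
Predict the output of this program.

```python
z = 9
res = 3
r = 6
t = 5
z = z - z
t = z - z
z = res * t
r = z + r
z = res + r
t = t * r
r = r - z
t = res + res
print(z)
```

z = 9-9 = 0
t = 0-0 = 0
z = 3*0 = 0
r = 0+6 = 6
z = 3+6 = 9
t = 0*6 = 0
r = 6-9 = -3
t = 3+3 = 6

9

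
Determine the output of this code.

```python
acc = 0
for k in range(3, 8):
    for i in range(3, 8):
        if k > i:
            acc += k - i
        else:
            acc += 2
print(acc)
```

k=3,i=3: not 3>3, acc = 0+2 = 2
k=3,i=4: not 3>4, acc = 2+2 = 4
k=3,i=5: not 3>5, acc = 4+2 = 6
k=3,i=6: not 3>6, acc = 6+2 = 8
k=3,i=7: not 3>7, acc = 8+2 = 10
k=4,i=3: 4>3, acc = 10+1 = 11
k=4,i=4: not 4>4, acc = 11+2 = 13
k=4,i=5: not 4>5, acc = 13+2 = 15
k=4,i=6: not 4>6, acc = 15+2 = 17
k=4,i=7: not 4>7, acc = 17+2 = 19
k=5,i=3: 5>3, acc = 19+2 = 21
k=5,i=4: 5>4, acc = 21+1 = 22
k=5,i=5: not 5>5, acc = 22+2 = 24
k=5,i=6: not 5>6, acc = 24+2 = 26
k=5,i=7: not 5>7, acc = 26+2 = 28
k=6,i=3: 6>3, acc = 28+3 = 31
k=6,i=4: 6>4, acc = 31+2 = 33
k=6,i=5: 6>5, acc = 33+1 = 34
k=6,i=6: not 6>6, acc = 34+2 = 36
k=6,i=7: not 6>7, acc = 36+2 = 38
k=7,i=3: 7>3, acc = 38+4 = 42
k=7,i=4: 7>4, acc = 42+3 = 45
k=7,i=5: 7>5, acc = 45+2 = 47
k=7,i=6: 7>6, acc = 47+1 = 48
k=7,i=7: not 7>7, acc = 48+2 = 50

50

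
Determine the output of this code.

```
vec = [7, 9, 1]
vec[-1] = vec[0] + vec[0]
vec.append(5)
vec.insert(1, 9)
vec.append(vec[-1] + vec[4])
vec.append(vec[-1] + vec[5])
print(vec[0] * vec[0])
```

vec[-1] = vec[0]+vec[0] = 7+7 = 14 → [7, 9, 14]
append 5 → [7, 9, 14, 5]
insert 9 at 1 → [7, 9, 9, 14, 5]
append vec[-1]+vec[4] = 5+5 = 10 → [7, 9, 9, 14, 5, 10]
append vec[-1]+vec[5] = 10+10 = 20 → [7, 9, 9, 14, 5, 10, 20]
vec[0]*vec[0] = 7*7 = 49

49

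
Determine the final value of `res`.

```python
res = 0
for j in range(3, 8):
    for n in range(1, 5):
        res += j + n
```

150

j=3,n=1: res = 0+4 = 4
j=3,n=2: res = 4+5 = 9
j=3,n=3: res = 9+6 = 15
j=3,n=4: res = 15+7 = 22
j=4,n=1: res = 22+5 = 27
j=4,n=2: res = 27+6 = 33
j=4,n=3: res = 33+7 = 40
j=4,n=4: res = 40+8 = 48
j=5,n=1: res = 48+6 = 54
j=5,n=2: res = 54+7 = 61
j=5,n=3: res = 61+8 = 69
j=5,n=4: res = 69+9 = 78
j=6,n=1: res = 78+7 = 85
j=6,n=2: res = 85+8 = 93
j=6,n=3: res = 93+9 = 102
j=6,n=4: res = 102+10 = 112
j=7,n=1: res = 112+8 = 120
j=7,n=2: res = 120+9 = 129
j=7,n=3: res = 129+10 = 139
j=7,n=4: res = 139+11 = 150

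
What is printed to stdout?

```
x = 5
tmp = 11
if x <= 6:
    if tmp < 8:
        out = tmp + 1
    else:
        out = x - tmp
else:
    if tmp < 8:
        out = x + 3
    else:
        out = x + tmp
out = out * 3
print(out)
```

-18

x=5, tmp=11
x <= 6 is True; tmp < 8 is False
→ out = x - tmp = -6
out = (-6)*3 = -18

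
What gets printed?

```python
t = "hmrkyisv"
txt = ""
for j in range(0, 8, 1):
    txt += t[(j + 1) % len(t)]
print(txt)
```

j=0: add t[1]='m' → 'm'
j=1: add t[2]='r' → 'mr'
j=2: add t[3]='k' → 'mrk'
j=3: add t[4]='y' → 'mrky'
j=4: add t[5]='i' → 'mrkyi'
j=5: add t[6]='s' → 'mrkyis'
j=6: add t[7]='v' → 'mrkyisv'
j=7: add t[0]='h' → 'mrkyisvh'

mrkyisvh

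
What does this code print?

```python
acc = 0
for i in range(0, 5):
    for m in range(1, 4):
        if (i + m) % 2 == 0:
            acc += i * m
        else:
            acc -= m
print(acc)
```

i=0,m=1: odd sum, acc = 0-1 = -1
i=0,m=2: even sum, acc = (-1)+0 = -1
i=0,m=3: odd sum, acc = (-1)-3 = -4
i=1,m=1: even sum, acc = (-4)+1 = -3
i=1,m=2: odd sum, acc = (-3)-2 = -5
i=1,m=3: even sum, acc = (-5)+3 = -2
i=2,m=1: odd sum, acc = (-2)-1 = -3
i=2,m=2: even sum, acc = (-3)+4 = 1
i=2,m=3: odd sum, acc = 1-3 = -2
i=3,m=1: even sum, acc = (-2)+3 = 1
i=3,m=2: odd sum, acc = 1-2 = -1
i=3,m=3: even sum, acc = (-1)+9 = 8
i=4,m=1: odd sum, acc = 8-1 = 7
i=4,m=2: even sum, acc = 7+8 = 15
i=4,m=3: odd sum, acc = 15-3 = 12

12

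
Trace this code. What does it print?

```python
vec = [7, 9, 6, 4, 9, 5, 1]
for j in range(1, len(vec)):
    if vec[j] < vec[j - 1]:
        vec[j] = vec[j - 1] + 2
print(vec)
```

j=1: 9>=7, unchanged → [7, 9, 6, 4, 9, 5, 1]
j=2: 6<9, vec[2] = 9+2 = 11 → [7, 9, 11, 4, 9, 5, 1]
j=3: 4<11, vec[3] = 11+2 = 13 → [7, 9, 11, 13, 9, 5, 1]
j=4: 9<13, vec[4] = 13+2 = 15 → [7, 9, 11, 13, 15, 5, 1]
j=5: 5<15, vec[5] = 15+2 = 17 → [7, 9, 11, 13, 15, 17, 1]
j=6: 1<17, vec[6] = 17+2 = 19 → [7, 9, 11, 13, 15, 17, 19]

[7, 9, 11, 13, 15, 17, 19]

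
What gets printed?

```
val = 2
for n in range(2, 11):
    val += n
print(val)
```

56

n=2: val = 2+2 = 4
n=3: val = 4+3 = 7
n=4: val = 7+4 = 11
n=5: val = 11+5 = 16
n=6: val = 16+6 = 22
n=7: val = 22+7 = 29
n=8: val = 29+8 = 37
n=9: val = 37+9 = 46
n=10: val = 46+10 = 56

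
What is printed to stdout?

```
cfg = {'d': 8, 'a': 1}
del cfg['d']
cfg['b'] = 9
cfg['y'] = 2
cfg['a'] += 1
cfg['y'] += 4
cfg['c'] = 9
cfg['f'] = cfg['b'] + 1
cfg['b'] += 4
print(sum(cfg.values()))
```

40

del 'd' → {'a': 1}
cfg['b'] = 9 → {'a': 1, 'b': 9}
cfg['y'] = 2 → {'a': 1, 'b': 9, 'y': 2}
cfg['a'] = 1+1 = 2 → {'a': 2, 'b': 9, 'y': 2}
cfg['y'] = 2+4 = 6 → {'a': 2, 'b': 9, 'y': 6}
cfg['c'] = 9 → {'a': 2, 'b': 9, 'y': 6, 'c': 9}
cfg['f'] = cfg['b']+1 = 10 → {'a': 2, 'b': 9, 'y': 6, 'c': 9, 'f': 10}
cfg['b'] = 9+4 = 13 → {'a': 2, 'b': 13, 'y': 6, 'c': 9, 'f': 10}
sum of values = 40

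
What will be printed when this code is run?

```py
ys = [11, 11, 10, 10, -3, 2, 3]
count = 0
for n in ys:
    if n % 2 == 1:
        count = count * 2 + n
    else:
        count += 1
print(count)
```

139

n=11: odd, count = 0*2+11 = 11
n=11: odd, count = 11*2+11 = 33
n=10: not odd, count = 33+1 = 34
n=10: not odd, count = 34+1 = 35
n=-3: odd, count = 35*2+(-3) = 67
n=2: not odd, count = 67+1 = 68
n=3: odd, count = 68*2+3 = 139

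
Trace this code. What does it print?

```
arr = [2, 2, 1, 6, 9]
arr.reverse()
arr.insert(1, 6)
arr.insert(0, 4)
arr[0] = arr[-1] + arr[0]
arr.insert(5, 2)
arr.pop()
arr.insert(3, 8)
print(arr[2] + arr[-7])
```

reverse → [9, 6, 1, 2, 2]
insert 6 at 1 → [9, 6, 6, 1, 2, 2]
insert 4 at 0 → [4, 9, 6, 6, 1, 2, 2]
arr[0] = arr[-1]+arr[0] = 2+4 = 6 → [6, 9, 6, 6, 1, 2, 2]
insert 2 at 5 → [6, 9, 6, 6, 1, 2, 2, 2]
pop() removes 2 → [6, 9, 6, 6, 1, 2, 2]
insert 8 at 3 → [6, 9, 6, 8, 6, 1, 2, 2]
arr[2]+arr[-7] = 6+9 = 15

15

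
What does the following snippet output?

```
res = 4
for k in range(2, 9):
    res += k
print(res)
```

k=2: res = 4+2 = 6
k=3: res = 6+3 = 9
k=4: res = 9+4 = 13
k=5: res = 13+5 = 18
k=6: res = 18+6 = 24
k=7: res = 24+7 = 31
k=8: res = 31+8 = 39

39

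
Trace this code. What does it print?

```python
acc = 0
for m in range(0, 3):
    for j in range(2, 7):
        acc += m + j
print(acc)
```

m=0,j=2: acc = 0+2 = 2
m=0,j=3: acc = 2+3 = 5
m=0,j=4: acc = 5+4 = 9
m=0,j=5: acc = 9+5 = 14
m=0,j=6: acc = 14+6 = 20
m=1,j=2: acc = 20+3 = 23
m=1,j=3: acc = 23+4 = 27
m=1,j=4: acc = 27+5 = 32
m=1,j=5: acc = 32+6 = 38
m=1,j=6: acc = 38+7 = 45
m=2,j=2: acc = 45+4 = 49
m=2,j=3: acc = 49+5 = 54
m=2,j=4: acc = 54+6 = 60
m=2,j=5: acc = 60+7 = 67
m=2,j=6: acc = 67+8 = 75

75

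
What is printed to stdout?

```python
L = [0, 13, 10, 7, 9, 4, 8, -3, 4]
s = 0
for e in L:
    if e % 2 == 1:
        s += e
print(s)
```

e=0: not odd
e=13: odd, s = 0+13 = 13
e=10: not odd
e=7: odd, s = 13+7 = 20
e=9: odd, s = 20+9 = 29
e=4: not odd
e=8: not odd
e=-3: odd, s = 29+(-3) = 26
e=4: not odd

26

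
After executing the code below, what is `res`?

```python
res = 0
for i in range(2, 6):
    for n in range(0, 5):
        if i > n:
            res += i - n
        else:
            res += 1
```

i=2,n=0: 2>0, res = 0+2 = 2
i=2,n=1: 2>1, res = 2+1 = 3
i=2,n=2: not 2>2, res = 3+1 = 4
i=2,n=3: not 2>3, res = 4+1 = 5
i=2,n=4: not 2>4, res = 5+1 = 6
i=3,n=0: 3>0, res = 6+3 = 9
i=3,n=1: 3>1, res = 9+2 = 11
i=3,n=2: 3>2, res = 11+1 = 12
i=3,n=3: not 3>3, res = 12+1 = 13
i=3,n=4: not 3>4, res = 13+1 = 14
i=4,n=0: 4>0, res = 14+4 = 18
i=4,n=1: 4>1, res = 18+3 = 21
i=4,n=2: 4>2, res = 21+2 = 23
i=4,n=3: 4>3, res = 23+1 = 24
i=4,n=4: not 4>4, res = 24+1 = 25
i=5,n=0: 5>0, res = 25+5 = 30
i=5,n=1: 5>1, res = 30+4 = 34
i=5,n=2: 5>2, res = 34+3 = 37
i=5,n=3: 5>3, res = 37+2 = 39
i=5,n=4: 5>4, res = 39+1 = 40

40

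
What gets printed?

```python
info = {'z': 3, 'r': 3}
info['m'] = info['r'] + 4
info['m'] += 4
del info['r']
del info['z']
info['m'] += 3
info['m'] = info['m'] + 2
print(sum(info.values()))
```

16

info['m'] = info['r']+4 = 7 → {'z': 3, 'r': 3, 'm': 7}
info['m'] = 7+4 = 11 → {'z': 3, 'r': 3, 'm': 11}
del 'r' → {'z': 3, 'm': 11}
del 'z' → {'m': 11}
info['m'] = 11+3 = 14 → {'m': 14}
info['m'] = info['m']+2 = 16 → {'m': 16}
sum of values = 16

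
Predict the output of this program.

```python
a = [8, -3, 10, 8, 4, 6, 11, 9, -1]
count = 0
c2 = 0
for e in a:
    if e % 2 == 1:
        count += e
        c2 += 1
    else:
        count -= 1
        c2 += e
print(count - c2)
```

-29

e=8: not odd, count = 0-1 = -1; c2=8
e=-3: odd, count = (-1)+(-3) = -4; c2=9
e=10: not odd, count = (-4)-1 = -5; c2=19
e=8: not odd, count = (-5)-1 = -6; c2=27
e=4: not odd, count = (-6)-1 = -7; c2=31
e=6: not odd, count = (-7)-1 = -8; c2=37
e=11: odd, count = (-8)+11 = 3; c2=38
e=9: odd, count = 3+9 = 12; c2=39
e=-1: odd, count = 12+(-1) = 11; c2=40
count-c2 = 11-40 = -29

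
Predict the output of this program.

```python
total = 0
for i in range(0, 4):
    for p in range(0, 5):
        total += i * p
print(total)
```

60

i=0,p=0: total = 0+0 = 0
i=0,p=1: total = 0+0 = 0
i=0,p=2: total = 0+0 = 0
i=0,p=3: total = 0+0 = 0
i=0,p=4: total = 0+0 = 0
i=1,p=0: total = 0+0 = 0
i=1,p=1: total = 0+1 = 1
i=1,p=2: total = 1+2 = 3
i=1,p=3: total = 3+3 = 6
i=1,p=4: total = 6+4 = 10
i=2,p=0: total = 10+0 = 10
i=2,p=1: total = 10+2 = 12
i=2,p=2: total = 12+4 = 16
i=2,p=3: total = 16+6 = 22
i=2,p=4: total = 22+8 = 30
i=3,p=0: total = 30+0 = 30
i=3,p=1: total = 30+3 = 33
i=3,p=2: total = 33+6 = 39
i=3,p=3: total = 39+9 = 48
i=3,p=4: total = 48+12 = 60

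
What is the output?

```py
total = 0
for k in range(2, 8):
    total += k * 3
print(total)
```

k=2: total = 0+2*3 = 6
k=3: total = 6+3*3 = 15
k=4: total = 15+4*3 = 27
k=5: total = 27+5*3 = 42
k=6: total = 42+6*3 = 60
k=7: total = 60+7*3 = 81

81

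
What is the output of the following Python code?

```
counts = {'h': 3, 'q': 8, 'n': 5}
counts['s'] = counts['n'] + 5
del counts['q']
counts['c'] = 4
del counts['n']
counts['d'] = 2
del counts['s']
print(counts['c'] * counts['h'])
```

counts['s'] = counts['n']+5 = 10 → {'h': 3, 'q': 8, 'n': 5, 's': 10}
del 'q' → {'h': 3, 'n': 5, 's': 10}
counts['c'] = 4 → {'h': 3, 'n': 5, 's': 10, 'c': 4}
del 'n' → {'h': 3, 's': 10, 'c': 4}
counts['d'] = 2 → {'h': 3, 's': 10, 'c': 4, 'd': 2}
del 's' → {'h': 3, 'c': 4, 'd': 2}
counts['c']*counts['h'] = 4*3 = 12

12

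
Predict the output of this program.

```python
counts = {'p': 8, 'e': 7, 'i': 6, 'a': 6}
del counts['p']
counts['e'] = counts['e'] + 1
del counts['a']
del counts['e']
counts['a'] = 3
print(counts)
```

{'i': 6, 'a': 3}

del 'p' → {'e': 7, 'i': 6, 'a': 6}
counts['e'] = counts['e']+1 = 8 → {'e': 8, 'i': 6, 'a': 6}
del 'a' → {'e': 8, 'i': 6}
del 'e' → {'i': 6}
counts['a'] = 3 → {'i': 6, 'a': 3}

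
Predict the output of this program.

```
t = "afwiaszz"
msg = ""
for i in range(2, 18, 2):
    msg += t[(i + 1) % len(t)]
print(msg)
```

iszfiszf

i=2: add t[3]='i' → 'i'
i=4: add t[5]='s' → 'is'
i=6: add t[7]='z' → 'isz'
i=8: add t[1]='f' → 'iszf'
i=10: add t[3]='i' → 'iszfi'
i=12: add t[5]='s' → 'iszfis'
i=14: add t[7]='z' → 'iszfisz'
i=16: add t[1]='f' → 'iszfiszf'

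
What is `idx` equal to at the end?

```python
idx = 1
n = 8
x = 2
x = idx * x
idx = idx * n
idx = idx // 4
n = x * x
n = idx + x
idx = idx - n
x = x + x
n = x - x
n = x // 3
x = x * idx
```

x = 1*2 = 2
idx = 1*8 = 8
idx = 8//4 = 2
n = 2*2 = 4
n = 2+2 = 4
idx = 2-4 = -2
x = 2+2 = 4
n = 4-4 = 0
n = 4//3 = 1
x = 4*(-2) = -8

-2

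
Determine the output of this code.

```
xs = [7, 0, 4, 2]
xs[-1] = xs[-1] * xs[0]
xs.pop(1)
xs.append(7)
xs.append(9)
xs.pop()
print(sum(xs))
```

xs[-1] = xs[-1]*xs[0] = 2*7 = 14 → [7, 0, 4, 14]
pop(1) removes 0 → [7, 4, 14]
append 7 → [7, 4, 14, 7]
append 9 → [7, 4, 14, 7, 9]
pop() removes 9 → [7, 4, 14, 7]
sum = 32

32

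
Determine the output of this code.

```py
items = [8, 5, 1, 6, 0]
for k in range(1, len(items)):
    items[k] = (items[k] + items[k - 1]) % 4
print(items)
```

k=1: items[1] = (5+8)%4 = 1 → [8, 1, 1, 6, 0]
k=2: items[2] = (1+1)%4 = 2 → [8, 1, 2, 6, 0]
k=3: items[3] = (6+2)%4 = 0 → [8, 1, 2, 0, 0]
k=4: items[4] = (0+0)%4 = 0 → [8, 1, 2, 0, 0]

[8, 1, 2, 0, 0]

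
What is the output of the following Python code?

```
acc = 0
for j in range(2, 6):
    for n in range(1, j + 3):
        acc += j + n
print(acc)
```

j=2,n=1: acc = 0+3 = 3
j=2,n=2: acc = 3+4 = 7
j=2,n=3: acc = 7+5 = 12
j=2,n=4: acc = 12+6 = 18
j=3,n=1: acc = 18+4 = 22
j=3,n=2: acc = 22+5 = 27
j=3,n=3: acc = 27+6 = 33
j=3,n=4: acc = 33+7 = 40
j=3,n=5: acc = 40+8 = 48
j=4,n=1: acc = 48+5 = 53
j=4,n=2: acc = 53+6 = 59
j=4,n=3: acc = 59+7 = 66
j=4,n=4: acc = 66+8 = 74
j=4,n=5: acc = 74+9 = 83
j=4,n=6: acc = 83+10 = 93
j=5,n=1: acc = 93+6 = 99
j=5,n=2: acc = 99+7 = 106
j=5,n=3: acc = 106+8 = 114
j=5,n=4: acc = 114+9 = 123
j=5,n=5: acc = 123+10 = 133
j=5,n=6: acc = 133+11 = 144
j=5,n=7: acc = 144+12 = 156

156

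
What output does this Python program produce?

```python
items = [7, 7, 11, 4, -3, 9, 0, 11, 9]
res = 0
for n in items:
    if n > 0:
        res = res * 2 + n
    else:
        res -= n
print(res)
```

n=7: >0, res = 0*2+7 = 7
n=7: >0, res = 7*2+7 = 21
n=11: >0, res = 21*2+11 = 53
n=4: >0, res = 53*2+4 = 110
n=-3: not >0, res = 110-(-3) = 113
n=9: >0, res = 113*2+9 = 235
n=0: not >0, res = 235-0 = 235
n=11: >0, res = 235*2+11 = 481
n=9: >0, res = 481*2+9 = 971

971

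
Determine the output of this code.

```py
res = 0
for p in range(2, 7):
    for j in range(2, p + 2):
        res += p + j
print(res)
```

p=2,j=2: res = 0+4 = 4
p=2,j=3: res = 4+5 = 9
p=3,j=2: res = 9+5 = 14
p=3,j=3: res = 14+6 = 20
p=3,j=4: res = 20+7 = 27
p=4,j=2: res = 27+6 = 33
p=4,j=3: res = 33+7 = 40
p=4,j=4: res = 40+8 = 48
p=4,j=5: res = 48+9 = 57
p=5,j=2: res = 57+7 = 64
p=5,j=3: res = 64+8 = 72
p=5,j=4: res = 72+9 = 81
p=5,j=5: res = 81+10 = 91
p=5,j=6: res = 91+11 = 102
p=6,j=2: res = 102+8 = 110
p=6,j=3: res = 110+9 = 119
p=6,j=4: res = 119+10 = 129
p=6,j=5: res = 129+11 = 140
p=6,j=6: res = 140+12 = 152
p=6,j=7: res = 152+13 = 165

165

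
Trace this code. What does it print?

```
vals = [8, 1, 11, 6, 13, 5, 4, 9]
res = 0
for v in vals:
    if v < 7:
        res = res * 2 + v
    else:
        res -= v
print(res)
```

-231

v=8: not <7, res = 0-8 = -8
v=1: <7, res = (-8)*2+1 = -15
v=11: not <7, res = (-15)-11 = -26
v=6: <7, res = (-26)*2+6 = -46
v=13: not <7, res = (-46)-13 = -59
v=5: <7, res = (-59)*2+5 = -113
v=4: <7, res = (-113)*2+4 = -222
v=9: not <7, res = (-222)-9 = -231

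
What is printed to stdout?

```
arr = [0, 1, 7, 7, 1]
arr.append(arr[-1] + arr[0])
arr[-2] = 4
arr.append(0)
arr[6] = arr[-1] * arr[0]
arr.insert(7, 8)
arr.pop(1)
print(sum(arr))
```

27

append arr[-1]+arr[0] = 1+0 = 1 → [0, 1, 7, 7, 1, 1]
arr[-2] = 4 → [0, 1, 7, 7, 4, 1]
append 0 → [0, 1, 7, 7, 4, 1, 0]
arr[6] = arr[-1]*arr[0] = 0*0 = 0 → [0, 1, 7, 7, 4, 1, 0]
insert 8 at 7 → [0, 1, 7, 7, 4, 1, 0, 8]
pop(1) removes 1 → [0, 7, 7, 4, 1, 0, 8]
sum = 27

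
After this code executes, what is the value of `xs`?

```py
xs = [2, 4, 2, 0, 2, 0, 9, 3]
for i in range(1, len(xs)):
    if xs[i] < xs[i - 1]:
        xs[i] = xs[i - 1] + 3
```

i=1: 4>=2, unchanged → [2, 4, 2, 0, 2, 0, 9, 3]
i=2: 2<4, xs[2] = 4+3 = 7 → [2, 4, 7, 0, 2, 0, 9, 3]
i=3: 0<7, xs[3] = 7+3 = 10 → [2, 4, 7, 10, 2, 0, 9, 3]
i=4: 2<10, xs[4] = 10+3 = 13 → [2, 4, 7, 10, 13, 0, 9, 3]
i=5: 0<13, xs[5] = 13+3 = 16 → [2, 4, 7, 10, 13, 16, 9, 3]
i=6: 9<16, xs[6] = 16+3 = 19 → [2, 4, 7, 10, 13, 16, 19, 3]
i=7: 3<19, xs[7] = 19+3 = 22 → [2, 4, 7, 10, 13, 16, 19, 22]

[2, 4, 7, 10, 13, 16, 19, 22]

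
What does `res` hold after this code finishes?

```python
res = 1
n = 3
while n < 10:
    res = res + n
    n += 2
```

25

n=3: res = 1+3 = 4
n=5: res = 4+5 = 9
n=7: res = 9+7 = 16
n=9: res = 16+9 = 25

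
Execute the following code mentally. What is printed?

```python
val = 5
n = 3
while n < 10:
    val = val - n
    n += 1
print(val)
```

-37

n=3: val = 5-3 = 2
n=4: val = 2-4 = -2
n=5: val = (-2)-5 = -7
n=6: val = (-7)-6 = -13
n=7: val = (-13)-7 = -20
n=8: val = (-20)-8 = -28
n=9: val = (-28)-9 = -37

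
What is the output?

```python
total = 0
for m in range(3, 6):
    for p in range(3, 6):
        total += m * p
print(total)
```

144

m=3,p=3: total = 0+9 = 9
m=3,p=4: total = 9+12 = 21
m=3,p=5: total = 21+15 = 36
m=4,p=3: total = 36+12 = 48
m=4,p=4: total = 48+16 = 64
m=4,p=5: total = 64+20 = 84
m=5,p=3: total = 84+15 = 99
m=5,p=4: total = 99+20 = 119
m=5,p=5: total = 119+25 = 144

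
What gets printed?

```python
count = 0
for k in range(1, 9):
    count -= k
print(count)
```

k=1: count = 0-1 = -1
k=2: count = (-1)-2 = -3
k=3: count = (-3)-3 = -6
k=4: count = (-6)-4 = -10
k=5: count = (-10)-5 = -15
k=6: count = (-15)-6 = -21
k=7: count = (-21)-7 = -28
k=8: count = (-28)-8 = -36

-36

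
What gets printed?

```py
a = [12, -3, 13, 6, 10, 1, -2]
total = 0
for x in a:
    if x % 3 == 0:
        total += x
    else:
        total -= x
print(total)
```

-7

x=12: %3==0, total = 0+12 = 12
x=-3: %3==0, total = 12+(-3) = 9
x=13: not %3==0, total = 9-13 = -4
x=6: %3==0, total = (-4)+6 = 2
x=10: not %3==0, total = 2-10 = -8
x=1: not %3==0, total = (-8)-1 = -9
x=-2: not %3==0, total = (-9)-(-2) = -7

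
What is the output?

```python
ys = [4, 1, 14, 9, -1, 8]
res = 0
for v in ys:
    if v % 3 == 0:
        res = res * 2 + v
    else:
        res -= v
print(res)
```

v=4: not %3==0, res = 0-4 = -4
v=1: not %3==0, res = (-4)-1 = -5
v=14: not %3==0, res = (-5)-14 = -19
v=9: %3==0, res = (-19)*2+9 = -29
v=-1: not %3==0, res = (-29)-(-1) = -28
v=8: not %3==0, res = (-28)-8 = -36

-36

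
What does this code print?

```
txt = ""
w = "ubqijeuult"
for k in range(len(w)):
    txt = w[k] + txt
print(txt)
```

tluuejiqbu

k=0: prepend 'u' → 'u'
k=1: prepend 'b' → 'bu'
k=2: prepend 'q' → 'qbu'
k=3: prepend 'i' → 'iqbu'
k=4: prepend 'j' → 'jiqbu'
k=5: prepend 'e' → 'ejiqbu'
k=6: prepend 'u' → 'uejiqbu'
k=7: prepend 'u' → 'uuejiqbu'
k=8: prepend 'l' → 'luuejiqbu'
k=9: prepend 't' → 'tluuejiqbu'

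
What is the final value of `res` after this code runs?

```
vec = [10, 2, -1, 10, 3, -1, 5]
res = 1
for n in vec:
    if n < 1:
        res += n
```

n=10: not <1
n=2: not <1
n=-1: <1, res = 1+(-1) = 0
n=10: not <1
n=3: not <1
n=-1: <1, res = 0+(-1) = -1
n=5: not <1

-1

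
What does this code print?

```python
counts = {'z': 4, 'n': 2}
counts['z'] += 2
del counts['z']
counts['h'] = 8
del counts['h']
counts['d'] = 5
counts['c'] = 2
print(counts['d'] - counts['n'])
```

counts['z'] = 4+2 = 6 → {'z': 6, 'n': 2}
del 'z' → {'n': 2}
counts['h'] = 8 → {'n': 2, 'h': 8}
del 'h' → {'n': 2}
counts['d'] = 5 → {'n': 2, 'd': 5}
counts['c'] = 2 → {'n': 2, 'd': 5, 'c': 2}
counts['d']-counts['n'] = 5-2 = 3

3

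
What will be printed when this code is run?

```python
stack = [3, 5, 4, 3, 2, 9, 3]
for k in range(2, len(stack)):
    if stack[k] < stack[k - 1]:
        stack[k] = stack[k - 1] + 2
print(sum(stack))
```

63

k=2: 4<5, stack[2] = 5+2 = 7 → [3, 5, 7, 3, 2, 9, 3]
k=3: 3<7, stack[3] = 7+2 = 9 → [3, 5, 7, 9, 2, 9, 3]
k=4: 2<9, stack[4] = 9+2 = 11 → [3, 5, 7, 9, 11, 9, 3]
k=5: 9<11, stack[5] = 11+2 = 13 → [3, 5, 7, 9, 11, 13, 3]
k=6: 3<13, stack[6] = 13+2 = 15 → [3, 5, 7, 9, 11, 13, 15]
sum = 63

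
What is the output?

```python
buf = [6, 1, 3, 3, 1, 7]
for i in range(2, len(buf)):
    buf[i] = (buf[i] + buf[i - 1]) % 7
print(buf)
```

i=2: buf[2] = (3+1)%7 = 4 → [6, 1, 4, 3, 1, 7]
i=3: buf[3] = (3+4)%7 = 0 → [6, 1, 4, 0, 1, 7]
i=4: buf[4] = (1+0)%7 = 1 → [6, 1, 4, 0, 1, 7]
i=5: buf[5] = (7+1)%7 = 1 → [6, 1, 4, 0, 1, 1]

[6, 1, 4, 0, 1, 1]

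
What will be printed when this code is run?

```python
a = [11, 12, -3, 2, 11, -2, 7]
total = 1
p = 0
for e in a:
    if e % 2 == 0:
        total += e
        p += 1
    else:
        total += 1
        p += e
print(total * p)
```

e=11: not even, total = 1+1 = 2; p=11
e=12: even, total = 2+12 = 14; p=12
e=-3: not even, total = 14+1 = 15; p=9
e=2: even, total = 15+2 = 17; p=10
e=11: not even, total = 17+1 = 18; p=21
e=-2: even, total = 18+(-2) = 16; p=22
e=7: not even, total = 16+1 = 17; p=29
total*p = 17*29 = 493

493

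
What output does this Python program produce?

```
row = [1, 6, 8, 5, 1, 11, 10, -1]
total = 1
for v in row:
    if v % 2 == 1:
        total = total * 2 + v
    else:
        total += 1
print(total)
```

v=1: odd, total = 1*2+1 = 3
v=6: not odd, total = 3+1 = 4
v=8: not odd, total = 4+1 = 5
v=5: odd, total = 5*2+5 = 15
v=1: odd, total = 15*2+1 = 31
v=11: odd, total = 31*2+11 = 73
v=10: not odd, total = 73+1 = 74
v=-1: odd, total = 74*2+(-1) = 147

147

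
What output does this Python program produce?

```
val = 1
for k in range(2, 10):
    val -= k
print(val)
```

-43

k=2: val = 1-2 = -1
k=3: val = (-1)-3 = -4
k=4: val = (-4)-4 = -8
k=5: val = (-8)-5 = -13
k=6: val = (-13)-6 = -19
k=7: val = (-19)-7 = -26
k=8: val = (-26)-8 = -34
k=9: val = (-34)-9 = -43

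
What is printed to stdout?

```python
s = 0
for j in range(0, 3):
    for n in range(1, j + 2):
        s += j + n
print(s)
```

18

j=0,n=1: s = 0+1 = 1
j=1,n=1: s = 1+2 = 3
j=1,n=2: s = 3+3 = 6
j=2,n=1: s = 6+3 = 9
j=2,n=2: s = 9+4 = 13
j=2,n=3: s = 13+5 = 18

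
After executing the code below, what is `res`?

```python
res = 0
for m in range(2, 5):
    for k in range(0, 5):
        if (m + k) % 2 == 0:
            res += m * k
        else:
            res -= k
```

34

m=2,k=0: even sum, res = 0+0 = 0
m=2,k=1: odd sum, res = 0-1 = -1
m=2,k=2: even sum, res = (-1)+4 = 3
m=2,k=3: odd sum, res = 3-3 = 0
m=2,k=4: even sum, res = 0+8 = 8
m=3,k=0: odd sum, res = 8-0 = 8
m=3,k=1: even sum, res = 8+3 = 11
m=3,k=2: odd sum, res = 11-2 = 9
m=3,k=3: even sum, res = 9+9 = 18
m=3,k=4: odd sum, res = 18-4 = 14
m=4,k=0: even sum, res = 14+0 = 14
m=4,k=1: odd sum, res = 14-1 = 13
m=4,k=2: even sum, res = 13+8 = 21
m=4,k=3: odd sum, res = 21-3 = 18
m=4,k=4: even sum, res = 18+16 = 34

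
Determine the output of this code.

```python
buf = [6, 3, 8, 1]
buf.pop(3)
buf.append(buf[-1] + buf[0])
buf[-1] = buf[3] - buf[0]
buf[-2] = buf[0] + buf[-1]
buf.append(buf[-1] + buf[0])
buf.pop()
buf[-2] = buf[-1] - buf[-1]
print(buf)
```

pop(3) removes 1 → [6, 3, 8]
append buf[-1]+buf[0] = 8+6 = 14 → [6, 3, 8, 14]
buf[-1] = buf[3]-buf[0] = 14-6 = 8 → [6, 3, 8, 8]
buf[-2] = buf[0]+buf[-1] = 6+8 = 14 → [6, 3, 14, 8]
append buf[-1]+buf[0] = 8+6 = 14 → [6, 3, 14, 8, 14]
pop() removes 14 → [6, 3, 14, 8]
buf[-2] = buf[-1]-buf[-1] = 8-8 = 0 → [6, 3, 0, 8]

[6, 3, 0, 8]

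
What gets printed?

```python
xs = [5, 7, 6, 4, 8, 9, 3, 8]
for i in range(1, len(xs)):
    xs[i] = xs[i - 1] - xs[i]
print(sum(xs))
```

-138

i=1: xs[1] = 5-7 = -2 → [5, -2, 6, 4, 8, 9, 3, 8]
i=2: xs[2] = (-2)-6 = -8 → [5, -2, -8, 4, 8, 9, 3, 8]
i=3: xs[3] = (-8)-4 = -12 → [5, -2, -8, -12, 8, 9, 3, 8]
i=4: xs[4] = (-12)-8 = -20 → [5, -2, -8, -12, -20, 9, 3, 8]
i=5: xs[5] = (-20)-9 = -29 → [5, -2, -8, -12, -20, -29, 3, 8]
i=6: xs[6] = (-29)-3 = -32 → [5, -2, -8, -12, -20, -29, -32, 8]
i=7: xs[7] = (-32)-8 = -40 → [5, -2, -8, -12, -20, -29, -32, -40]
sum = -138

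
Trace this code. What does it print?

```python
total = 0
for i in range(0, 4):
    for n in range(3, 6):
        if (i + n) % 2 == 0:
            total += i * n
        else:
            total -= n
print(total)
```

i=0,n=3: odd sum, total = 0-3 = -3
i=0,n=4: even sum, total = (-3)+0 = -3
i=0,n=5: odd sum, total = (-3)-5 = -8
i=1,n=3: even sum, total = (-8)+3 = -5
i=1,n=4: odd sum, total = (-5)-4 = -9
i=1,n=5: even sum, total = (-9)+5 = -4
i=2,n=3: odd sum, total = (-4)-3 = -7
i=2,n=4: even sum, total = (-7)+8 = 1
i=2,n=5: odd sum, total = 1-5 = -4
i=3,n=3: even sum, total = (-4)+9 = 5
i=3,n=4: odd sum, total = 5-4 = 1
i=3,n=5: even sum, total = 1+15 = 16

16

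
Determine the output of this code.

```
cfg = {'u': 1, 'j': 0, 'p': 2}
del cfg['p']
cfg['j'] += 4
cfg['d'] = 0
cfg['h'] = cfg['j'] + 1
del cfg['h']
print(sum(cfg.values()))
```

5

del 'p' → {'u': 1, 'j': 0}
cfg['j'] = 0+4 = 4 → {'u': 1, 'j': 4}
cfg['d'] = 0 → {'u': 1, 'j': 4, 'd': 0}
cfg['h'] = cfg['j']+1 = 5 → {'u': 1, 'j': 4, 'd': 0, 'h': 5}
del 'h' → {'u': 1, 'j': 4, 'd': 0}
sum of values = 5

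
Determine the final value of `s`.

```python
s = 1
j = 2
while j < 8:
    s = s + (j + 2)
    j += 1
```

j=2: s = 1+4 = 5
j=3: s = 5+5 = 10
j=4: s = 10+6 = 16
j=5: s = 16+7 = 23
j=6: s = 23+8 = 31
j=7: s = 31+9 = 40

40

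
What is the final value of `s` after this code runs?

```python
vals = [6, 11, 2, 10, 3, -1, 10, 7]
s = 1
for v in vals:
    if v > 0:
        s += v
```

v=6: >0, s = 1+6 = 7
v=11: >0, s = 7+11 = 18
v=2: >0, s = 18+2 = 20
v=10: >0, s = 20+10 = 30
v=3: >0, s = 30+3 = 33
v=-1: not >0
v=10: >0, s = 33+10 = 43
v=7: >0, s = 43+7 = 50

50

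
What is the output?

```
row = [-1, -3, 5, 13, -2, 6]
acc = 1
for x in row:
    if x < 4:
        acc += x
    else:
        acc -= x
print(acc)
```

x=-1: <4, acc = 1+(-1) = 0
x=-3: <4, acc = 0+(-3) = -3
x=5: not <4, acc = (-3)-5 = -8
x=13: not <4, acc = (-8)-13 = -21
x=-2: <4, acc = (-21)+(-2) = -23
x=6: not <4, acc = (-23)-6 = -29

-29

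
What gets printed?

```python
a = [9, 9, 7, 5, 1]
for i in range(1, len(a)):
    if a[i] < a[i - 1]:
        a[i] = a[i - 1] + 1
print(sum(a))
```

51

i=1: 9>=9, unchanged → [9, 9, 7, 5, 1]
i=2: 7<9, a[2] = 9+1 = 10 → [9, 9, 10, 5, 1]
i=3: 5<10, a[3] = 10+1 = 11 → [9, 9, 10, 11, 1]
i=4: 1<11, a[4] = 11+1 = 12 → [9, 9, 10, 11, 12]
sum = 51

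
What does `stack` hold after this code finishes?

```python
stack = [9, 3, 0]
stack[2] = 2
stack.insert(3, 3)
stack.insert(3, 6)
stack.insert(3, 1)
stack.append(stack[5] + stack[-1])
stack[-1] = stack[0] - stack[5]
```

stack[2] = 2 → [9, 3, 2]
insert 3 at 3 → [9, 3, 2, 3]
insert 6 at 3 → [9, 3, 2, 6, 3]
insert 1 at 3 → [9, 3, 2, 1, 6, 3]
append stack[5]+stack[-1] = 3+3 = 6 → [9, 3, 2, 1, 6, 3, 6]
stack[-1] = stack[0]-stack[5] = 9-3 = 6 → [9, 3, 2, 1, 6, 3, 6]

[9, 3, 2, 1, 6, 3, 6]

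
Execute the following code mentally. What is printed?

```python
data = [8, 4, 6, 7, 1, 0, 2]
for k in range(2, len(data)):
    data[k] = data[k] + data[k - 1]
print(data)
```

k=2: data[2] = 6+4 = 10 → [8, 4, 10, 7, 1, 0, 2]
k=3: data[3] = 7+10 = 17 → [8, 4, 10, 17, 1, 0, 2]
k=4: data[4] = 1+17 = 18 → [8, 4, 10, 17, 18, 0, 2]
k=5: data[5] = 0+18 = 18 → [8, 4, 10, 17, 18, 18, 2]
k=6: data[6] = 2+18 = 20 → [8, 4, 10, 17, 18, 18, 20]

[8, 4, 10, 17, 18, 18, 20]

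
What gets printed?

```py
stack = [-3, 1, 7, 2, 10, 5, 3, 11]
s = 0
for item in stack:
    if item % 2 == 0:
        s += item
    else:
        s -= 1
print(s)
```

6

item=-3: not even, s = 0-1 = -1
item=1: not even, s = (-1)-1 = -2
item=7: not even, s = (-2)-1 = -3
item=2: even, s = (-3)+2 = -1
item=10: even, s = (-1)+10 = 9
item=5: not even, s = 9-1 = 8
item=3: not even, s = 8-1 = 7
item=11: not even, s = 7-1 = 6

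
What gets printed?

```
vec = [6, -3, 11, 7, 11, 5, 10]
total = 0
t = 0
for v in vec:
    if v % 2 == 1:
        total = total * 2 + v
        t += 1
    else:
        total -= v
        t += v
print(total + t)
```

v=6: not odd, total = 0-6 = -6; t=6
v=-3: odd, total = (-6)*2+(-3) = -15; t=7
v=11: odd, total = (-15)*2+11 = -19; t=8
v=7: odd, total = (-19)*2+7 = -31; t=9
v=11: odd, total = (-31)*2+11 = -51; t=10
v=5: odd, total = (-51)*2+5 = -97; t=11
v=10: not odd, total = (-97)-10 = -107; t=21
total+t = (-107)+21 = -86

-86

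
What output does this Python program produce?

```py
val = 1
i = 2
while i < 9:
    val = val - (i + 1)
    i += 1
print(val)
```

-41

i=2: val = 1-3 = -2
i=3: val = (-2)-4 = -6
i=4: val = (-6)-5 = -11
i=5: val = (-11)-6 = -17
i=6: val = (-17)-7 = -24
i=7: val = (-24)-8 = -32
i=8: val = (-32)-9 = -41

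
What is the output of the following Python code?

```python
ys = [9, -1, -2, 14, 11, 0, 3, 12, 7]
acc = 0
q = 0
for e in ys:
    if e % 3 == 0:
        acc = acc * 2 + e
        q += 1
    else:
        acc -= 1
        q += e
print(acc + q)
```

e=9: %3==0, acc = 0*2+9 = 9; q=1
e=-1: not %3==0, acc = 9-1 = 8; q=0
e=-2: not %3==0, acc = 8-1 = 7; q=-2
e=14: not %3==0, acc = 7-1 = 6; q=12
e=11: not %3==0, acc = 6-1 = 5; q=23
e=0: %3==0, acc = 5*2+0 = 10; q=24
e=3: %3==0, acc = 10*2+3 = 23; q=25
e=12: %3==0, acc = 23*2+12 = 58; q=26
e=7: not %3==0, acc = 58-1 = 57; q=33
acc+q = 57+33 = 90

90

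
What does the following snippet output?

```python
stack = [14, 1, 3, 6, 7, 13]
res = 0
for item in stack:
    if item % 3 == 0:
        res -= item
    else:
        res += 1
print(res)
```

-5

item=14: not %3==0, res = 0+1 = 1
item=1: not %3==0, res = 1+1 = 2
item=3: %3==0, res = 2-3 = -1
item=6: %3==0, res = (-1)-6 = -7
item=7: not %3==0, res = (-7)+1 = -6
item=13: not %3==0, res = (-6)+1 = -5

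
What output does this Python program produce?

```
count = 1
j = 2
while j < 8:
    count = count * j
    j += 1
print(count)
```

5040

j=2: count = 1*2 = 2
j=3: count = 2*3 = 6
j=4: count = 6*4 = 24
j=5: count = 24*5 = 120
j=6: count = 120*6 = 720
j=7: count = 720*7 = 5040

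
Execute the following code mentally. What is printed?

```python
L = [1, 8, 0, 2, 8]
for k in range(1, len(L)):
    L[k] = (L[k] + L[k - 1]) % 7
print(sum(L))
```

k=1: L[1] = (8+1)%7 = 2 → [1, 2, 0, 2, 8]
k=2: L[2] = (0+2)%7 = 2 → [1, 2, 2, 2, 8]
k=3: L[3] = (2+2)%7 = 4 → [1, 2, 2, 4, 8]
k=4: L[4] = (8+4)%7 = 5 → [1, 2, 2, 4, 5]
sum = 14

14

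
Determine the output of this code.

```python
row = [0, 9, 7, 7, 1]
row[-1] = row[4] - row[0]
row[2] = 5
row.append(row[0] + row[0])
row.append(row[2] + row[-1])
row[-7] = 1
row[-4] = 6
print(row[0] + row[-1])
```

row[-1] = row[4]-row[0] = 1-0 = 1 → [0, 9, 7, 7, 1]
row[2] = 5 → [0, 9, 5, 7, 1]
append row[0]+row[0] = 0+0 = 0 → [0, 9, 5, 7, 1, 0]
append row[2]+row[-1] = 5+0 = 5 → [0, 9, 5, 7, 1, 0, 5]
row[-7] = 1 → [1, 9, 5, 7, 1, 0, 5]
row[-4] = 6 → [1, 9, 5, 6, 1, 0, 5]
row[0]+row[-1] = 1+5 = 6

6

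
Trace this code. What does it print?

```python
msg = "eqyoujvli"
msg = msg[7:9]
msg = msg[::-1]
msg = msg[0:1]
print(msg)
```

slice [7:9] → 'li'
reverse → 'il'
slice [0:1] → 'i'

i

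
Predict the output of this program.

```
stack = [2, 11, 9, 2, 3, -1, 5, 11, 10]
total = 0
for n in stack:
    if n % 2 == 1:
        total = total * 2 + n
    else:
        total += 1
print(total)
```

618

n=2: not odd, total = 0+1 = 1
n=11: odd, total = 1*2+11 = 13
n=9: odd, total = 13*2+9 = 35
n=2: not odd, total = 35+1 = 36
n=3: odd, total = 36*2+3 = 75
n=-1: odd, total = 75*2+(-1) = 149
n=5: odd, total = 149*2+5 = 303
n=11: odd, total = 303*2+11 = 617
n=10: not odd, total = 617+1 = 618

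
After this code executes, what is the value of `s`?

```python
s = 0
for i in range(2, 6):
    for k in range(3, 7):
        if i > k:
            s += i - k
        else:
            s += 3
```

i=2,k=3: not 2>3, s = 0+3 = 3
i=2,k=4: not 2>4, s = 3+3 = 6
i=2,k=5: not 2>5, s = 6+3 = 9
i=2,k=6: not 2>6, s = 9+3 = 12
i=3,k=3: not 3>3, s = 12+3 = 15
i=3,k=4: not 3>4, s = 15+3 = 18
i=3,k=5: not 3>5, s = 18+3 = 21
i=3,k=6: not 3>6, s = 21+3 = 24
i=4,k=3: 4>3, s = 24+1 = 25
i=4,k=4: not 4>4, s = 25+3 = 28
i=4,k=5: not 4>5, s = 28+3 = 31
i=4,k=6: not 4>6, s = 31+3 = 34
i=5,k=3: 5>3, s = 34+2 = 36
i=5,k=4: 5>4, s = 36+1 = 37
i=5,k=5: not 5>5, s = 37+3 = 40
i=5,k=6: not 5>6, s = 40+3 = 43

43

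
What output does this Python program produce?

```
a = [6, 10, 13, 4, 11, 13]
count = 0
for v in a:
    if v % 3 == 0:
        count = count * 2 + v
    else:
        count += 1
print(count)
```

v=6: %3==0, count = 0*2+6 = 6
v=10: not %3==0, count = 6+1 = 7
v=13: not %3==0, count = 7+1 = 8
v=4: not %3==0, count = 8+1 = 9
v=11: not %3==0, count = 9+1 = 10
v=13: not %3==0, count = 10+1 = 11

11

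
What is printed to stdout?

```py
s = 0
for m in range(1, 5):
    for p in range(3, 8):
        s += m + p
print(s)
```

m=1,p=3: s = 0+4 = 4
m=1,p=4: s = 4+5 = 9
m=1,p=5: s = 9+6 = 15
m=1,p=6: s = 15+7 = 22
m=1,p=7: s = 22+8 = 30
m=2,p=3: s = 30+5 = 35
m=2,p=4: s = 35+6 = 41
m=2,p=5: s = 41+7 = 48
m=2,p=6: s = 48+8 = 56
m=2,p=7: s = 56+9 = 65
m=3,p=3: s = 65+6 = 71
m=3,p=4: s = 71+7 = 78
m=3,p=5: s = 78+8 = 86
m=3,p=6: s = 86+9 = 95
m=3,p=7: s = 95+10 = 105
m=4,p=3: s = 105+7 = 112
m=4,p=4: s = 112+8 = 120
m=4,p=5: s = 120+9 = 129
m=4,p=6: s = 129+10 = 139
m=4,p=7: s = 139+11 = 150

150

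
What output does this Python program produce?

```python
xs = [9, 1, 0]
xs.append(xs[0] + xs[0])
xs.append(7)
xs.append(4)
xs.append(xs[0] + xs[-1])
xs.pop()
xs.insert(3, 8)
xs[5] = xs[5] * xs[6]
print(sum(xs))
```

append xs[0]+xs[0] = 9+9 = 18 → [9, 1, 0, 18]
append 7 → [9, 1, 0, 18, 7]
append 4 → [9, 1, 0, 18, 7, 4]
append xs[0]+xs[-1] = 9+4 = 13 → [9, 1, 0, 18, 7, 4, 13]
pop() removes 13 → [9, 1, 0, 18, 7, 4]
insert 8 at 3 → [9, 1, 0, 8, 18, 7, 4]
xs[5] = xs[5]*xs[6] = 7*4 = 28 → [9, 1, 0, 8, 18, 28, 4]
sum = 68

68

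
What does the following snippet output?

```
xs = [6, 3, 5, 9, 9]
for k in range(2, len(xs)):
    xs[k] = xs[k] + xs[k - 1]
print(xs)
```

k=2: xs[2] = 5+3 = 8 → [6, 3, 8, 9, 9]
k=3: xs[3] = 9+8 = 17 → [6, 3, 8, 17, 9]
k=4: xs[4] = 9+17 = 26 → [6, 3, 8, 17, 26]

[6, 3, 8, 17, 26]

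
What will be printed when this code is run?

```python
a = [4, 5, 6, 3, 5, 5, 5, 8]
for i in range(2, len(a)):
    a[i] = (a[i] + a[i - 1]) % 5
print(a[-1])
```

i=2: a[2] = (6+5)%5 = 1 → [4, 5, 1, 3, 5, 5, 5, 8]
i=3: a[3] = (3+1)%5 = 4 → [4, 5, 1, 4, 5, 5, 5, 8]
i=4: a[4] = (5+4)%5 = 4 → [4, 5, 1, 4, 4, 5, 5, 8]
i=5: a[5] = (5+4)%5 = 4 → [4, 5, 1, 4, 4, 4, 5, 8]
i=6: a[6] = (5+4)%5 = 4 → [4, 5, 1, 4, 4, 4, 4, 8]
i=7: a[7] = (8+4)%5 = 2 → [4, 5, 1, 4, 4, 4, 4, 2]

2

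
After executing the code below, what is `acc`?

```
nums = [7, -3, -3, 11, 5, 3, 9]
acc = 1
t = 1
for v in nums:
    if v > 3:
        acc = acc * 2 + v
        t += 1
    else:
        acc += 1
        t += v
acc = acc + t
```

155

v=7: >3, acc = 1*2+7 = 9; t=2
v=-3: not >3, acc = 9+1 = 10; t=-1
v=-3: not >3, acc = 10+1 = 11; t=-4
v=11: >3, acc = 11*2+11 = 33; t=-3
v=5: >3, acc = 33*2+5 = 71; t=-2
v=3: not >3, acc = 71+1 = 72; t=1
v=9: >3, acc = 72*2+9 = 153; t=2
acc+t = 153+2 = 155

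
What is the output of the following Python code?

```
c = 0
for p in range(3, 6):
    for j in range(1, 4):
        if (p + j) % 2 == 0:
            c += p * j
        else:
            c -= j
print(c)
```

32

p=3,j=1: even sum, c = 0+3 = 3
p=3,j=2: odd sum, c = 3-2 = 1
p=3,j=3: even sum, c = 1+9 = 10
p=4,j=1: odd sum, c = 10-1 = 9
p=4,j=2: even sum, c = 9+8 = 17
p=4,j=3: odd sum, c = 17-3 = 14
p=5,j=1: even sum, c = 14+5 = 19
p=5,j=2: odd sum, c = 19-2 = 17
p=5,j=3: even sum, c = 17+15 = 32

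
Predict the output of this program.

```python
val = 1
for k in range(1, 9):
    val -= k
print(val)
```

k=1: val = 1-1 = 0
k=2: val = 0-2 = -2
k=3: val = (-2)-3 = -5
k=4: val = (-5)-4 = -9
k=5: val = (-9)-5 = -14
k=6: val = (-14)-6 = -20
k=7: val = (-20)-7 = -27
k=8: val = (-27)-8 = -35

-35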